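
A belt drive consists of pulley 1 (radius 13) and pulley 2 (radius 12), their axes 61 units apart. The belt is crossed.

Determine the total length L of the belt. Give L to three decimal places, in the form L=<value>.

L=210.937

crossed belt: β = asin((r1+r2)/C) = asin(25/61) = 24.1945°
wrap1 = wrap2 = π + 2β = 228.3891°
tangent length = C·cosβ = 55.6417
L = (r1+r2)·wrap + 2·C·cosβ = 25·3.9861 + 2·55.6417 = 210.9370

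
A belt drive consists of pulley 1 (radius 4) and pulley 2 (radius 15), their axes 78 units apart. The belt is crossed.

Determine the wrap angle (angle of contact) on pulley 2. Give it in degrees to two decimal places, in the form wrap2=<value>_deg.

crossed belt: β = asin((r1+r2)/C) = asin(19/78) = 14.0985°
wrap1 = wrap2 = π + 2β = 208.1970°

wrap2=208.20_deg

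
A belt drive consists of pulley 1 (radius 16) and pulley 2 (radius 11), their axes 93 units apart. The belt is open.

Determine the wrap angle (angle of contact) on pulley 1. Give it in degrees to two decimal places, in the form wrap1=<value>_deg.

open belt: β = asin((r2−r1)/C) = asin(-5/93) = -3.0819°
wrap1 = π − 2β = 186.1638°
wrap2 = π + 2β = 173.8362°

wrap1=186.16_deg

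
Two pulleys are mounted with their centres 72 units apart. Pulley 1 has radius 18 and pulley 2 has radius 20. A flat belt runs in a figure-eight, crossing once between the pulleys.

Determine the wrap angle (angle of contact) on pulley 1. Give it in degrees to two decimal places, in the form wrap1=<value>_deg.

crossed belt: β = asin((r1+r2)/C) = asin(38/72) = 31.8554°
wrap1 = wrap2 = π + 2β = 243.7109°

wrap1=243.71_deg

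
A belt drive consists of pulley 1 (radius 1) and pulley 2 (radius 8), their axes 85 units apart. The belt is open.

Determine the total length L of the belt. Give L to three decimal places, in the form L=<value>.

open belt: β = asin((r2−r1)/C) = asin(7/85) = 4.7238°
wrap1 = π − 2β = 170.5523°
wrap2 = π + 2β = 189.4477°
tangent length = C·cosβ = 84.7113
L = r1·wrap1 + r2·wrap2 + 2·C·cosβ = 1·2.9767 + 8·3.3065 + 2·84.7113 = 198.8511

L=198.851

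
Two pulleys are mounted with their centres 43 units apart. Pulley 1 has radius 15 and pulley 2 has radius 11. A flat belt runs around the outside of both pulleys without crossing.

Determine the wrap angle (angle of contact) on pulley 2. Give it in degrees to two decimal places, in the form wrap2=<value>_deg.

open belt: β = asin((r2−r1)/C) = asin(-4/43) = -5.3376°
wrap1 = π − 2β = 190.6751°
wrap2 = π + 2β = 169.3249°

wrap2=169.32_deg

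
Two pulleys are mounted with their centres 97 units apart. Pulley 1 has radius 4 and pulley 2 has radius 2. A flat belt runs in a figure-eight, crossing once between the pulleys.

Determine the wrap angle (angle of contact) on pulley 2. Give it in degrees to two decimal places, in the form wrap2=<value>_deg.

crossed belt: β = asin((r1+r2)/C) = asin(6/97) = 3.5463°
wrap1 = wrap2 = π + 2β = 187.0927°

wrap2=187.09_deg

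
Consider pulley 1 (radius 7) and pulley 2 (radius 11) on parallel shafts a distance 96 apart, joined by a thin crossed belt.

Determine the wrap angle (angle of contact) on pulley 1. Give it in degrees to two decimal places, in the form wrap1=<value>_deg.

crossed belt: β = asin((r1+r2)/C) = asin(18/96) = 10.8069°
wrap1 = wrap2 = π + 2β = 201.6138°

wrap1=201.61_deg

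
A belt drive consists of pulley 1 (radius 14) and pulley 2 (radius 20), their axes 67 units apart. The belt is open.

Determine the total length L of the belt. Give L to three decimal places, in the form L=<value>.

L=241.352

open belt: β = asin((r2−r1)/C) = asin(6/67) = 5.1378°
wrap1 = π − 2β = 169.7243°
wrap2 = π + 2β = 190.2757°
tangent length = C·cosβ = 66.7308
L = r1·wrap1 + r2·wrap2 + 2·C·cosβ = 14·2.9622 + 20·3.3209 + 2·66.7308 = 241.3518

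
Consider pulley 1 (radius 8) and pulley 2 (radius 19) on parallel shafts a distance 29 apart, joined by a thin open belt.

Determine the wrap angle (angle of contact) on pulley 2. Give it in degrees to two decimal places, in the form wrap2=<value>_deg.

wrap2=224.58_deg

open belt: β = asin((r2−r1)/C) = asin(11/29) = 22.2910°
wrap1 = π − 2β = 135.4181°
wrap2 = π + 2β = 224.5819°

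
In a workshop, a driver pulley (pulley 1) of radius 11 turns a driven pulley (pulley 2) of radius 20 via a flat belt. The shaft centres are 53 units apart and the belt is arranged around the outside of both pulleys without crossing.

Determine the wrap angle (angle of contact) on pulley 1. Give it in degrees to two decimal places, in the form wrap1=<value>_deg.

wrap1=160.45_deg

open belt: β = asin((r2−r1)/C) = asin(9/53) = 9.7768°
wrap1 = π − 2β = 160.4463°
wrap2 = π + 2β = 199.5537°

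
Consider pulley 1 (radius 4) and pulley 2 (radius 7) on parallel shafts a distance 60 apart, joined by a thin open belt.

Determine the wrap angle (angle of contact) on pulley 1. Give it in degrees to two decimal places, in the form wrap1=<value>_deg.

wrap1=174.27_deg

open belt: β = asin((r2−r1)/C) = asin(3/60) = 2.8660°
wrap1 = π − 2β = 174.2680°
wrap2 = π + 2β = 185.7320°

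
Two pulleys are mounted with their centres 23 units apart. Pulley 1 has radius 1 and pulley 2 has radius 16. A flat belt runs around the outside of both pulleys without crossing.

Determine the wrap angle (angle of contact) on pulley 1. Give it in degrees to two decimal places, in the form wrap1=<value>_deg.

wrap1=98.59_deg

open belt: β = asin((r2−r1)/C) = asin(15/23) = 40.7057°
wrap1 = π − 2β = 98.5886°
wrap2 = π + 2β = 261.4114°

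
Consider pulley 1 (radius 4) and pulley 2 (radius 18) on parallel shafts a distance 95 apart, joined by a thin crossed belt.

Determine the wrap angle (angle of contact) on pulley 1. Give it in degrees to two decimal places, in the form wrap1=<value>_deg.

crossed belt: β = asin((r1+r2)/C) = asin(22/95) = 13.3900°
wrap1 = wrap2 = π + 2β = 206.7801°

wrap1=206.78_deg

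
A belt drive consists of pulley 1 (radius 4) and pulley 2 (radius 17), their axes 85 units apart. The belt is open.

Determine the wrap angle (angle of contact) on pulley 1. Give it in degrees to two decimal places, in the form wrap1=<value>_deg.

open belt: β = asin((r2−r1)/C) = asin(13/85) = 8.7974°
wrap1 = π − 2β = 162.4052°
wrap2 = π + 2β = 197.5948°

wrap1=162.41_deg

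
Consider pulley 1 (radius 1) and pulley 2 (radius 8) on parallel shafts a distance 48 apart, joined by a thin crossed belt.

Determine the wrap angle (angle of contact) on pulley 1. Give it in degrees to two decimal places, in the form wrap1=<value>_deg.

crossed belt: β = asin((r1+r2)/C) = asin(9/48) = 10.8069°
wrap1 = wrap2 = π + 2β = 201.6138°

wrap1=201.61_deg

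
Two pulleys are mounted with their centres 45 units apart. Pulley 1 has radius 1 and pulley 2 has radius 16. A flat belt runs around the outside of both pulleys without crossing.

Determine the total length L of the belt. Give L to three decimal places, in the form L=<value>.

L=148.455

open belt: β = asin((r2−r1)/C) = asin(15/45) = 19.4712°
wrap1 = π − 2β = 141.0576°
wrap2 = π + 2β = 218.9424°
tangent length = C·cosβ = 42.4264
L = r1·wrap1 + r2·wrap2 + 2·C·cosβ = 1·2.4619 + 16·3.8213 + 2·42.4264 = 148.4550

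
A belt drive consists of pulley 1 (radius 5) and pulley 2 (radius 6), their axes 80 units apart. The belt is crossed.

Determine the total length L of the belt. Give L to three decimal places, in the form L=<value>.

L=196.072

crossed belt: β = asin((r1+r2)/C) = asin(11/80) = 7.9032°
wrap1 = wrap2 = π + 2β = 195.8064°
tangent length = C·cosβ = 79.2401
L = (r1+r2)·wrap + 2·C·cosβ = 11·3.4175 + 2·79.2401 = 196.0724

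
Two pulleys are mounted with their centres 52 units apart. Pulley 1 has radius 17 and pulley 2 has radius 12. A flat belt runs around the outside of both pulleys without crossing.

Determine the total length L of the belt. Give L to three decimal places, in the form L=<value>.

L=195.587

open belt: β = asin((r2−r1)/C) = asin(-5/52) = -5.5177°
wrap1 = π − 2β = 191.0355°
wrap2 = π + 2β = 168.9645°
tangent length = C·cosβ = 51.7591
L = r1·wrap1 + r2·wrap2 + 2·C·cosβ = 17·3.3342 + 12·2.9490 + 2·51.7591 = 195.5873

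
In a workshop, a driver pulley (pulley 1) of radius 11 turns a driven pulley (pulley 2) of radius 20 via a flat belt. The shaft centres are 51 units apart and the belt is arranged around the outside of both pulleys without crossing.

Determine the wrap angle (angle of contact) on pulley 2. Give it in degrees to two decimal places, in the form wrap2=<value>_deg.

open belt: β = asin((r2−r1)/C) = asin(9/51) = 10.1642°
wrap1 = π − 2β = 159.6715°
wrap2 = π + 2β = 200.3285°

wrap2=200.33_deg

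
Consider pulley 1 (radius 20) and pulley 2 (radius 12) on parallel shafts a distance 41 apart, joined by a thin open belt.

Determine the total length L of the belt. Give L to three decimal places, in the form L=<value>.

L=184.097

open belt: β = asin((r2−r1)/C) = asin(-8/41) = -11.2518°
wrap1 = π − 2β = 202.5037°
wrap2 = π + 2β = 157.4963°
tangent length = C·cosβ = 40.2119
L = r1·wrap1 + r2·wrap2 + 2·C·cosβ = 20·3.5344 + 12·2.7488 + 2·40.2119 = 184.0970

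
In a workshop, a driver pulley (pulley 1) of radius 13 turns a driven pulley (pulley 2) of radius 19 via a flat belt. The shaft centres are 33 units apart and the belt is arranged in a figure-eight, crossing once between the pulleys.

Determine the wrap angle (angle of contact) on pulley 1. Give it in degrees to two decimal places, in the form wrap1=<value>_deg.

crossed belt: β = asin((r1+r2)/C) = asin(32/33) = 75.8589°
wrap1 = wrap2 = π + 2β = 331.7178°

wrap1=331.72_deg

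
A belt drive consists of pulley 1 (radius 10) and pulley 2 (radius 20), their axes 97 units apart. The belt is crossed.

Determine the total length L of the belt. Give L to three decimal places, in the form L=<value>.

crossed belt: β = asin((r1+r2)/C) = asin(30/97) = 18.0157°
wrap1 = wrap2 = π + 2β = 216.0315°
tangent length = C·cosβ = 92.2442
L = (r1+r2)·wrap + 2·C·cosβ = 30·3.7705 + 2·92.2442 = 297.6023

L=297.602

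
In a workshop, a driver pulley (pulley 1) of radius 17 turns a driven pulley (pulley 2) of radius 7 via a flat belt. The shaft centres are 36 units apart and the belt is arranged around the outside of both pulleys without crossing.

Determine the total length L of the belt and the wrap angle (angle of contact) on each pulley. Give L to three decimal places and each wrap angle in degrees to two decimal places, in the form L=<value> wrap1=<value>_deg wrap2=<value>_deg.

L=150.194 wrap1=212.26_deg wrap2=147.74_deg

open belt: β = asin((r2−r1)/C) = asin(-10/36) = -16.1276°
wrap1 = π − 2β = 212.2552°
wrap2 = π + 2β = 147.7448°
tangent length = C·cosβ = 34.5832
L = r1·wrap1 + r2·wrap2 + 2·C·cosβ = 17·3.7046 + 7·2.5786 + 2·34.5832 = 150.1943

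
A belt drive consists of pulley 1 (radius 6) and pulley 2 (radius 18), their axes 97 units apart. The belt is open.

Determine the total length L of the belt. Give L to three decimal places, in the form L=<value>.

L=270.885

open belt: β = asin((r2−r1)/C) = asin(12/97) = 7.1063°
wrap1 = π − 2β = 165.7873°
wrap2 = π + 2β = 194.2127°
tangent length = C·cosβ = 96.2549
L = r1·wrap1 + r2·wrap2 + 2·C·cosβ = 6·2.8935 + 18·3.3897 + 2·96.2549 = 270.8847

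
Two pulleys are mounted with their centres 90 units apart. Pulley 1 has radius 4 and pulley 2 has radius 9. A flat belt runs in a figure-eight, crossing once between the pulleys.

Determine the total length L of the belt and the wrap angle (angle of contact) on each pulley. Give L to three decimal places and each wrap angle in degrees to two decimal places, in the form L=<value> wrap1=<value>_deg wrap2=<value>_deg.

L=222.722 wrap1=196.61_deg wrap2=196.61_deg

crossed belt: β = asin((r1+r2)/C) = asin(13/90) = 8.3051°
wrap1 = wrap2 = π + 2β = 196.6102°
tangent length = C·cosβ = 89.0562
L = (r1+r2)·wrap + 2·C·cosβ = 13·3.4315 + 2·89.0562 = 222.7218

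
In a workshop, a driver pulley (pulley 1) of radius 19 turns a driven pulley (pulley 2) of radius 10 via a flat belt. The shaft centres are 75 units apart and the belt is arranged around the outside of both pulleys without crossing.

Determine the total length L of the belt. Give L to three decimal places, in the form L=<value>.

open belt: β = asin((r2−r1)/C) = asin(-9/75) = -6.8921°
wrap1 = π − 2β = 193.7842°
wrap2 = π + 2β = 166.2158°
tangent length = C·cosβ = 74.4580
L = r1·wrap1 + r2·wrap2 + 2·C·cosβ = 19·3.3822 + 10·2.9010 + 2·74.4580 = 242.1875

L=242.187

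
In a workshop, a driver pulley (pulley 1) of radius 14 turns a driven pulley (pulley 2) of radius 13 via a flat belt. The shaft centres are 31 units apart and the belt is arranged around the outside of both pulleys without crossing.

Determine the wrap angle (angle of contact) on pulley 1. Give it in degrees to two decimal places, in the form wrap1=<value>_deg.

wrap1=183.70_deg

open belt: β = asin((r2−r1)/C) = asin(-1/31) = -1.8486°
wrap1 = π − 2β = 183.6971°
wrap2 = π + 2β = 176.3029°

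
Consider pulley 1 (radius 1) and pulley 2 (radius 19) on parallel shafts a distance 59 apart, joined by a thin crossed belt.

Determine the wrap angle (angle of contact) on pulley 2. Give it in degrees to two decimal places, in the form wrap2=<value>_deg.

wrap2=219.63_deg

crossed belt: β = asin((r1+r2)/C) = asin(20/59) = 19.8149°
wrap1 = wrap2 = π + 2β = 219.6299°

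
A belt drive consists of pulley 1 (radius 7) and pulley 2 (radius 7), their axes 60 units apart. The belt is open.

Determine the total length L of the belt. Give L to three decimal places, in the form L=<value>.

L=163.982

open belt: β = asin((r2−r1)/C) = asin(0/60) = 0.0000°
wrap1 = π − 2β = 180.0000°
wrap2 = π + 2β = 180.0000°
tangent length = C·cosβ = 60.0000
L = r1·wrap1 + r2·wrap2 + 2·C·cosβ = 7·3.1416 + 7·3.1416 + 2·60.0000 = 163.9823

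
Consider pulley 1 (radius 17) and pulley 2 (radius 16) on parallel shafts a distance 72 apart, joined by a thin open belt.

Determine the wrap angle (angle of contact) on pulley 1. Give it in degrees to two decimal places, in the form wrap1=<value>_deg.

open belt: β = asin((r2−r1)/C) = asin(-1/72) = -0.7958°
wrap1 = π − 2β = 181.5916°
wrap2 = π + 2β = 178.4084°

wrap1=181.59_deg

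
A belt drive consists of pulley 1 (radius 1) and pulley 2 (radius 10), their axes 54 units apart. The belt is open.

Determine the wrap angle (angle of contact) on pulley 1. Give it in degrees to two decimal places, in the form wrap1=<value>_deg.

wrap1=160.81_deg

open belt: β = asin((r2−r1)/C) = asin(9/54) = 9.5941°
wrap1 = π − 2β = 160.8119°
wrap2 = π + 2β = 199.1881°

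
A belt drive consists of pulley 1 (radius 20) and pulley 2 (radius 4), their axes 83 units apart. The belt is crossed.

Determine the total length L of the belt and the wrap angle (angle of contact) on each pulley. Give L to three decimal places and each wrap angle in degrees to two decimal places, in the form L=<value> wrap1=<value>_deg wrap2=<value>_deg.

crossed belt: β = asin((r1+r2)/C) = asin(24/83) = 16.8075°
wrap1 = wrap2 = π + 2β = 213.6149°
tangent length = C·cosβ = 79.4544
L = (r1+r2)·wrap + 2·C·cosβ = 24·3.7283 + 2·79.4544 = 248.3876

L=248.388 wrap1=213.61_deg wrap2=213.61_deg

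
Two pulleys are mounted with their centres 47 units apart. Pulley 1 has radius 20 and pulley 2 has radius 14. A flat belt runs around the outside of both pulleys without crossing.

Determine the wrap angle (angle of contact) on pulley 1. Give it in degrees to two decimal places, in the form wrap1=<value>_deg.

wrap1=194.67_deg

open belt: β = asin((r2−r1)/C) = asin(-6/47) = -7.3344°
wrap1 = π − 2β = 194.6687°
wrap2 = π + 2β = 165.3313°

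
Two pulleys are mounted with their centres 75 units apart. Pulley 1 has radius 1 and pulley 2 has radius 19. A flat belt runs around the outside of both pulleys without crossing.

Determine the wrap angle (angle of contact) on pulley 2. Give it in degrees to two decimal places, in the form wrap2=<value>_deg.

wrap2=207.77_deg

open belt: β = asin((r2−r1)/C) = asin(18/75) = 13.8865°
wrap1 = π − 2β = 152.2269°
wrap2 = π + 2β = 207.7731°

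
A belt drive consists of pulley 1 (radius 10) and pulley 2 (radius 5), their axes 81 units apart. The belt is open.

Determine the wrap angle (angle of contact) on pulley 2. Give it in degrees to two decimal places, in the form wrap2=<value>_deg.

wrap2=172.92_deg

open belt: β = asin((r2−r1)/C) = asin(-5/81) = -3.5390°
wrap1 = π − 2β = 187.0781°
wrap2 = π + 2β = 172.9219°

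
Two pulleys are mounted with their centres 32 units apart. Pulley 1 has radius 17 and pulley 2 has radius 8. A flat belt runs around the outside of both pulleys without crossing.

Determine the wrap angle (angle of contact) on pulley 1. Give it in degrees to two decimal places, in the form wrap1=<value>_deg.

wrap1=212.67_deg

open belt: β = asin((r2−r1)/C) = asin(-9/32) = -16.3348°
wrap1 = π − 2β = 212.6696°
wrap2 = π + 2β = 147.3304°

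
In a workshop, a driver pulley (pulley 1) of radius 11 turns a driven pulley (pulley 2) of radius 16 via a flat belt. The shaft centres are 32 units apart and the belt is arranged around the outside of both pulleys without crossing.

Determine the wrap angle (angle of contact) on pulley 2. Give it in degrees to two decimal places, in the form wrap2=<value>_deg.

open belt: β = asin((r2−r1)/C) = asin(5/32) = 8.9893°
wrap1 = π − 2β = 162.0214°
wrap2 = π + 2β = 197.9786°

wrap2=197.98_deg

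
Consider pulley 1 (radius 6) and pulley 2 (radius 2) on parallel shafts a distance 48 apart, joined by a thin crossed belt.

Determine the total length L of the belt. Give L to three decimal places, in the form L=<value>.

L=122.469

crossed belt: β = asin((r1+r2)/C) = asin(8/48) = 9.5941°
wrap1 = wrap2 = π + 2β = 199.1881°
tangent length = C·cosβ = 47.3286
L = (r1+r2)·wrap + 2·C·cosβ = 8·3.4765 + 2·47.3286 = 122.4692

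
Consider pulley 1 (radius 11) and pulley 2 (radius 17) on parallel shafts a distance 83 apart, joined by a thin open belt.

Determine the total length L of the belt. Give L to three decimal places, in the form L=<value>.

open belt: β = asin((r2−r1)/C) = asin(6/83) = 4.1455°
wrap1 = π − 2β = 171.7090°
wrap2 = π + 2β = 188.2910°
tangent length = C·cosβ = 82.7828
L = r1·wrap1 + r2·wrap2 + 2·C·cosβ = 11·2.9969 + 17·3.2863 + 2·82.7828 = 254.3985

L=254.399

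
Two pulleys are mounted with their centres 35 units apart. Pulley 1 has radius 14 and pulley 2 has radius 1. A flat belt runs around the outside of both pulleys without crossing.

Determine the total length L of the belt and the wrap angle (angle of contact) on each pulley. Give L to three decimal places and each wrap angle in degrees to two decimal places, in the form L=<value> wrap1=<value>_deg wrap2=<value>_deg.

open belt: β = asin((r2−r1)/C) = asin(-13/35) = -21.8037°
wrap1 = π − 2β = 223.6075°
wrap2 = π + 2β = 136.3925°
tangent length = C·cosβ = 32.4962
L = r1·wrap1 + r2·wrap2 + 2·C·cosβ = 14·3.9027 + 1·2.3805 + 2·32.4962 = 122.0104

L=122.010 wrap1=223.61_deg wrap2=136.39_deg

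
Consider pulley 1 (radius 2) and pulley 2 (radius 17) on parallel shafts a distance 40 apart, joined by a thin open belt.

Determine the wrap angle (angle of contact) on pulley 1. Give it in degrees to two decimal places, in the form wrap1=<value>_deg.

open belt: β = asin((r2−r1)/C) = asin(15/40) = 22.0243°
wrap1 = π − 2β = 135.9514°
wrap2 = π + 2β = 224.0486°

wrap1=135.95_deg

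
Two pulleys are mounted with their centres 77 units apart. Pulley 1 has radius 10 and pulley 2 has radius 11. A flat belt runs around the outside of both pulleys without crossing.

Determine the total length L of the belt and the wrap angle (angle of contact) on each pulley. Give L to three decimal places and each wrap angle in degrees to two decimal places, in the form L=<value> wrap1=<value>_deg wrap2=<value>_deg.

open belt: β = asin((r2−r1)/C) = asin(1/77) = 0.7441°
wrap1 = π − 2β = 178.5118°
wrap2 = π + 2β = 181.4882°
tangent length = C·cosβ = 76.9935
L = r1·wrap1 + r2·wrap2 + 2·C·cosβ = 10·3.1156 + 11·3.1676 + 2·76.9935 = 219.9864

L=219.986 wrap1=178.51_deg wrap2=181.49_deg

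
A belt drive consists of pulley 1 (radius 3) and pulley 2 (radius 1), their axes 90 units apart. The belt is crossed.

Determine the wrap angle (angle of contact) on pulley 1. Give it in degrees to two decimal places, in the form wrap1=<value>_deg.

crossed belt: β = asin((r1+r2)/C) = asin(4/90) = 2.5473°
wrap1 = wrap2 = π + 2β = 185.0946°

wrap1=185.09_deg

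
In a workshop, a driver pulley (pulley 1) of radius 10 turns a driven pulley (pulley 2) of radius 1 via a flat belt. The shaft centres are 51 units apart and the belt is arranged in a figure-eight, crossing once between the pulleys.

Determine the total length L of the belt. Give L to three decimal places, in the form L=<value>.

L=138.939

crossed belt: β = asin((r1+r2)/C) = asin(11/51) = 12.4558°
wrap1 = wrap2 = π + 2β = 204.9116°
tangent length = C·cosβ = 49.7996
L = (r1+r2)·wrap + 2·C·cosβ = 11·3.5764 + 2·49.7996 = 138.9394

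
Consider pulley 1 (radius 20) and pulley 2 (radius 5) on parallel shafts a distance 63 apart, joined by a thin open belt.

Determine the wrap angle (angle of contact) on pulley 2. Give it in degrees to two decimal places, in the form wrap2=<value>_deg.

wrap2=152.45_deg

open belt: β = asin((r2−r1)/C) = asin(-15/63) = -13.7741°
wrap1 = π − 2β = 207.5483°
wrap2 = π + 2β = 152.4517°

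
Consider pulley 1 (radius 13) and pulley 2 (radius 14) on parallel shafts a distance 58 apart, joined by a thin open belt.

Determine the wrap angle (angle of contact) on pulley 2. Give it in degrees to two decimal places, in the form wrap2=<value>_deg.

wrap2=181.98_deg

open belt: β = asin((r2−r1)/C) = asin(1/58) = 0.9879°
wrap1 = π − 2β = 178.0242°
wrap2 = π + 2β = 181.9758°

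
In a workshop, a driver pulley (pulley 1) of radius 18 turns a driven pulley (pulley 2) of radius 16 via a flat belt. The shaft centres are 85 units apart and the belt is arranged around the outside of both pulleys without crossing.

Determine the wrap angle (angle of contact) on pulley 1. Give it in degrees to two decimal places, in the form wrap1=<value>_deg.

wrap1=182.70_deg

open belt: β = asin((r2−r1)/C) = asin(-2/85) = -1.3483°
wrap1 = π − 2β = 182.6965°
wrap2 = π + 2β = 177.3035°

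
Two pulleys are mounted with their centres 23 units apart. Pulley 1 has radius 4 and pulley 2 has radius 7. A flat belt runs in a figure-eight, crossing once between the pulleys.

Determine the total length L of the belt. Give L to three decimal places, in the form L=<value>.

L=85.926

crossed belt: β = asin((r1+r2)/C) = asin(11/23) = 28.5719°
wrap1 = wrap2 = π + 2β = 237.1438°
tangent length = C·cosβ = 20.1990
L = (r1+r2)·wrap + 2·C·cosβ = 11·4.1389 + 2·20.1990 = 85.9264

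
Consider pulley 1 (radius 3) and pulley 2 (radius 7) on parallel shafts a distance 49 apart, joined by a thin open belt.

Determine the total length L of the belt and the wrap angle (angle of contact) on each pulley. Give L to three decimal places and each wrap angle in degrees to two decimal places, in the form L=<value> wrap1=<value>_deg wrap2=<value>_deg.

L=129.743 wrap1=170.64_deg wrap2=189.36_deg

open belt: β = asin((r2−r1)/C) = asin(4/49) = 4.6824°
wrap1 = π − 2β = 170.6352°
wrap2 = π + 2β = 189.3648°
tangent length = C·cosβ = 48.8365
L = r1·wrap1 + r2·wrap2 + 2·C·cosβ = 3·2.9781 + 7·3.3050 + 2·48.8365 = 129.7426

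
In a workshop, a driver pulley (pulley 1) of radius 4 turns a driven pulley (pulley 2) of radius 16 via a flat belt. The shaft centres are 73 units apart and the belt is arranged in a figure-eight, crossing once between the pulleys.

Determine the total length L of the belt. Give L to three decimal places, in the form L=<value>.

crossed belt: β = asin((r1+r2)/C) = asin(20/73) = 15.9008°
wrap1 = wrap2 = π + 2β = 211.8016°
tangent length = C·cosβ = 70.2068
L = (r1+r2)·wrap + 2·C·cosβ = 20·3.6966 + 2·70.2068 = 214.3464

L=214.346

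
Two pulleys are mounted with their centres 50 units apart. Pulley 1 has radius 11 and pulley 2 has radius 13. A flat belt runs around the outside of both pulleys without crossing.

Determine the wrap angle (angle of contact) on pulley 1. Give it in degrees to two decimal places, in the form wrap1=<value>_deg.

wrap1=175.42_deg

open belt: β = asin((r2−r1)/C) = asin(2/50) = 2.2924°
wrap1 = π − 2β = 175.4151°
wrap2 = π + 2β = 184.5849°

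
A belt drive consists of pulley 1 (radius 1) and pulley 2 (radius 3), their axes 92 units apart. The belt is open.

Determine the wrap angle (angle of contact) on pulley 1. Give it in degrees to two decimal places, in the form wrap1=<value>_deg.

wrap1=177.51_deg

open belt: β = asin((r2−r1)/C) = asin(2/92) = 1.2457°
wrap1 = π − 2β = 177.5087°
wrap2 = π + 2β = 182.4913°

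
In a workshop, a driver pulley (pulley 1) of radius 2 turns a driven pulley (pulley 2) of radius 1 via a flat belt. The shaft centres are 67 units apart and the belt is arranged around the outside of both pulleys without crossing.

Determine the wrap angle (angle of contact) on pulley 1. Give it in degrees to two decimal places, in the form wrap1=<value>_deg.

wrap1=181.71_deg

open belt: β = asin((r2−r1)/C) = asin(-1/67) = -0.8552°
wrap1 = π − 2β = 181.7104°
wrap2 = π + 2β = 178.2896°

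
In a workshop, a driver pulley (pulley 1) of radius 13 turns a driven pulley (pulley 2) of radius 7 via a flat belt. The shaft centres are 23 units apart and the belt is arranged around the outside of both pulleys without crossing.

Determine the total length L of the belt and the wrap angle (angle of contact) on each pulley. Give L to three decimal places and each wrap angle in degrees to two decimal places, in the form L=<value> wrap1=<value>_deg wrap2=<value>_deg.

open belt: β = asin((r2−r1)/C) = asin(-6/23) = -15.1217°
wrap1 = π − 2β = 210.2433°
wrap2 = π + 2β = 149.7567°
tangent length = C·cosβ = 22.2036
L = r1·wrap1 + r2·wrap2 + 2·C·cosβ = 13·3.6694 + 7·2.6137 + 2·22.2036 = 110.4061

L=110.406 wrap1=210.24_deg wrap2=149.76_deg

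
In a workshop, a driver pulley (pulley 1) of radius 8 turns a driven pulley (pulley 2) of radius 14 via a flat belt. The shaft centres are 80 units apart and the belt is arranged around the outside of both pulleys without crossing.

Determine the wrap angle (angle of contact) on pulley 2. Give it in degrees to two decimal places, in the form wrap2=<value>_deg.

open belt: β = asin((r2−r1)/C) = asin(6/80) = 4.3012°
wrap1 = π − 2β = 171.3976°
wrap2 = π + 2β = 188.6024°

wrap2=188.60_deg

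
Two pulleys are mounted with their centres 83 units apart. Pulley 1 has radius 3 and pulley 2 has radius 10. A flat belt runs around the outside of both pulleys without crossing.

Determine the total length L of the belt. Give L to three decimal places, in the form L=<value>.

L=207.431

open belt: β = asin((r2−r1)/C) = asin(7/83) = 4.8379°
wrap1 = π − 2β = 170.3242°
wrap2 = π + 2β = 189.6758°
tangent length = C·cosβ = 82.7043
L = r1·wrap1 + r2·wrap2 + 2·C·cosβ = 3·2.9727 + 10·3.3105 + 2·82.7043 = 207.4314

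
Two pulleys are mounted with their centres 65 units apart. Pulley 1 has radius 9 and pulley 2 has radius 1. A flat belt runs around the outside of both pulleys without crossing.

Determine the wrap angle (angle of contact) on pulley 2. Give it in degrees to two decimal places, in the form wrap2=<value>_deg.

wrap2=165.86_deg

open belt: β = asin((r2−r1)/C) = asin(-8/65) = -7.0697°
wrap1 = π − 2β = 194.1394°
wrap2 = π + 2β = 165.8606°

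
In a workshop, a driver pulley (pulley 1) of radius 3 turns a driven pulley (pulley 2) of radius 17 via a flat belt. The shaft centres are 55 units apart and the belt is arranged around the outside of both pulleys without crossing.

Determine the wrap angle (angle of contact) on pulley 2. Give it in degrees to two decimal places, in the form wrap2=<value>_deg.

wrap2=209.49_deg

open belt: β = asin((r2−r1)/C) = asin(14/55) = 14.7467°
wrap1 = π − 2β = 150.5067°
wrap2 = π + 2β = 209.4933°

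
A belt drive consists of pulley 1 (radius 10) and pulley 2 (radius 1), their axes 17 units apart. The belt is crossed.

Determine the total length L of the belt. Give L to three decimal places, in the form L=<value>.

L=75.962

crossed belt: β = asin((r1+r2)/C) = asin(11/17) = 40.3202°
wrap1 = wrap2 = π + 2β = 260.6404°
tangent length = C·cosβ = 12.9615
L = (r1+r2)·wrap + 2·C·cosβ = 11·4.5490 + 2·12.9615 = 75.9623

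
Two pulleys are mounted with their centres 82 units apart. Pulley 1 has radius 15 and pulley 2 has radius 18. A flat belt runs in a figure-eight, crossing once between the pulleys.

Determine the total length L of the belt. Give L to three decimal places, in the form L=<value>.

crossed belt: β = asin((r1+r2)/C) = asin(33/82) = 23.7307°
wrap1 = wrap2 = π + 2β = 227.4615°
tangent length = C·cosβ = 75.0666
L = (r1+r2)·wrap + 2·C·cosβ = 33·3.9700 + 2·75.0666 = 281.1417

L=281.142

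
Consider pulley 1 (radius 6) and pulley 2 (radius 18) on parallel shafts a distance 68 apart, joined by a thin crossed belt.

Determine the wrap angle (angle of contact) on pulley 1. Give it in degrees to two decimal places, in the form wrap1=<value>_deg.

wrap1=221.33_deg

crossed belt: β = asin((r1+r2)/C) = asin(24/68) = 20.6673°
wrap1 = wrap2 = π + 2β = 221.3346°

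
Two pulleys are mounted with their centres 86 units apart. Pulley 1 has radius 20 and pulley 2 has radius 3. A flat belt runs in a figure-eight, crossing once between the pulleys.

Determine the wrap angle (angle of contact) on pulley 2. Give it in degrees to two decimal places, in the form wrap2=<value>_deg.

crossed belt: β = asin((r1+r2)/C) = asin(23/86) = 15.5121°
wrap1 = wrap2 = π + 2β = 211.0242°

wrap2=211.02_deg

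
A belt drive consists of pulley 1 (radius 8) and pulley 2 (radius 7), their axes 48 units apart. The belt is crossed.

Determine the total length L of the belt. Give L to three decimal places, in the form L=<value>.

L=147.851

crossed belt: β = asin((r1+r2)/C) = asin(15/48) = 18.2100°
wrap1 = wrap2 = π + 2β = 216.4199°
tangent length = C·cosβ = 45.5961
L = (r1+r2)·wrap + 2·C·cosβ = 15·3.7772 + 2·45.5961 = 147.8507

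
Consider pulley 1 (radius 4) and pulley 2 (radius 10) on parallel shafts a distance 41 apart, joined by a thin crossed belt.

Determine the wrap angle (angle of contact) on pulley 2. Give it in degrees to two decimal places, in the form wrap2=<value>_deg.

wrap2=219.93_deg

crossed belt: β = asin((r1+r2)/C) = asin(14/41) = 19.9661°
wrap1 = wrap2 = π + 2β = 219.9321°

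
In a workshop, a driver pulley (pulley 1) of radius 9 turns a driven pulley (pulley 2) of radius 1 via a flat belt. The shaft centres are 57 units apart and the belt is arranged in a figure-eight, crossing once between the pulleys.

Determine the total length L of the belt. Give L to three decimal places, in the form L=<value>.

L=147.175

crossed belt: β = asin((r1+r2)/C) = asin(10/57) = 10.1042°
wrap1 = wrap2 = π + 2β = 200.2084°
tangent length = C·cosβ = 56.1160
L = (r1+r2)·wrap + 2·C·cosβ = 10·3.4943 + 2·56.1160 = 147.1749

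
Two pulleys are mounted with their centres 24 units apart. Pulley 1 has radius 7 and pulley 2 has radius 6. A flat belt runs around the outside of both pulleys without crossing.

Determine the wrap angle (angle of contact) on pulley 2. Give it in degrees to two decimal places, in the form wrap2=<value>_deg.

wrap2=175.22_deg

open belt: β = asin((r2−r1)/C) = asin(-1/24) = -2.3880°
wrap1 = π − 2β = 184.7760°
wrap2 = π + 2β = 175.2240°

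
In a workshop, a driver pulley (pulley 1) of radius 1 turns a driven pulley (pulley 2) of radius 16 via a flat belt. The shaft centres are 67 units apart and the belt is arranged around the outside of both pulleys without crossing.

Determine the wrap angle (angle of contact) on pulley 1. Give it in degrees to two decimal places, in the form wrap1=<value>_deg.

open belt: β = asin((r2−r1)/C) = asin(15/67) = 12.9371°
wrap1 = π − 2β = 154.1259°
wrap2 = π + 2β = 205.8741°

wrap1=154.13_deg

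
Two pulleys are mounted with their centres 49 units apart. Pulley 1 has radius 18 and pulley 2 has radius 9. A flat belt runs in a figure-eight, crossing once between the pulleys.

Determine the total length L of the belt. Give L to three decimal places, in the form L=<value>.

L=198.117

crossed belt: β = asin((r1+r2)/C) = asin(27/49) = 33.4370°
wrap1 = wrap2 = π + 2β = 246.8741°
tangent length = C·cosβ = 40.8901
L = (r1+r2)·wrap + 2·C·cosβ = 27·4.3088 + 2·40.8901 = 198.1169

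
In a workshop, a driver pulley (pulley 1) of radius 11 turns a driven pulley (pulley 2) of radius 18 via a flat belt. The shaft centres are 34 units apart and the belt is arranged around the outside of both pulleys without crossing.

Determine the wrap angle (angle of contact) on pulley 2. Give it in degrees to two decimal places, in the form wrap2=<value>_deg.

open belt: β = asin((r2−r1)/C) = asin(7/34) = 11.8812°
wrap1 = π − 2β = 156.2377°
wrap2 = π + 2β = 203.7623°

wrap2=203.76_deg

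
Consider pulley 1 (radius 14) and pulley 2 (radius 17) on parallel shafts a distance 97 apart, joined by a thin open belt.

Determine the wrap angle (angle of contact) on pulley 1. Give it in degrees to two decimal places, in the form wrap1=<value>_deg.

open belt: β = asin((r2−r1)/C) = asin(3/97) = 1.7723°
wrap1 = π − 2β = 176.4554°
wrap2 = π + 2β = 183.5446°

wrap1=176.46_deg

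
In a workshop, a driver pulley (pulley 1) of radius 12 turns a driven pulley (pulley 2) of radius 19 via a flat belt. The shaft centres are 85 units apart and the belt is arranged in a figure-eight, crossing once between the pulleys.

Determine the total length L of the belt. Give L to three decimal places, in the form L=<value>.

crossed belt: β = asin((r1+r2)/C) = asin(31/85) = 21.3895°
wrap1 = wrap2 = π + 2β = 222.7790°
tangent length = C·cosβ = 79.1454
L = (r1+r2)·wrap + 2·C·cosβ = 31·3.8882 + 2·79.1454 = 278.8259

L=278.826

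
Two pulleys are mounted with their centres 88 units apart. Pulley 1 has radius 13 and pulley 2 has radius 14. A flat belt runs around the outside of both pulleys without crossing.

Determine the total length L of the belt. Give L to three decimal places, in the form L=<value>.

open belt: β = asin((r2−r1)/C) = asin(1/88) = 0.6511°
wrap1 = π − 2β = 178.6978°
wrap2 = π + 2β = 181.3022°
tangent length = C·cosβ = 87.9943
L = r1·wrap1 + r2·wrap2 + 2·C·cosβ = 13·3.1189 + 14·3.1643 + 2·87.9943 = 260.8344

L=260.834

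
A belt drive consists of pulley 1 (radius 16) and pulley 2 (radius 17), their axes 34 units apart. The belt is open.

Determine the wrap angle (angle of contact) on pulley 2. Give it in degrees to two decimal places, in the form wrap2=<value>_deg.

open belt: β = asin((r2−r1)/C) = asin(1/34) = 1.6854°
wrap1 = π − 2β = 176.6292°
wrap2 = π + 2β = 183.3708°

wrap2=183.37_deg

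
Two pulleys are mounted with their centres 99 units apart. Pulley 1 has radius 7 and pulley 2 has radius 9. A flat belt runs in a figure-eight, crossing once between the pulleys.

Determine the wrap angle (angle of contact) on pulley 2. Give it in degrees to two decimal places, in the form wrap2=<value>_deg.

crossed belt: β = asin((r1+r2)/C) = asin(16/99) = 9.3007°
wrap1 = wrap2 = π + 2β = 198.6014°

wrap2=198.60_deg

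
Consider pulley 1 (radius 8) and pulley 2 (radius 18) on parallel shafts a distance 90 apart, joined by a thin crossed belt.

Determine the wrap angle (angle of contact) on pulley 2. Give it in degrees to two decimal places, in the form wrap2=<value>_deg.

wrap2=213.58_deg

crossed belt: β = asin((r1+r2)/C) = asin(26/90) = 16.7914°
wrap1 = wrap2 = π + 2β = 213.5829°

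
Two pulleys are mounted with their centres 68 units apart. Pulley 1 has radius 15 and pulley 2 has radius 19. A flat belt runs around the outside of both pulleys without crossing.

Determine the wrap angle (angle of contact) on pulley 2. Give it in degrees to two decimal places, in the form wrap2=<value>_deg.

wrap2=186.74_deg

open belt: β = asin((r2−r1)/C) = asin(4/68) = 3.3723°
wrap1 = π − 2β = 173.2554°
wrap2 = π + 2β = 186.7446°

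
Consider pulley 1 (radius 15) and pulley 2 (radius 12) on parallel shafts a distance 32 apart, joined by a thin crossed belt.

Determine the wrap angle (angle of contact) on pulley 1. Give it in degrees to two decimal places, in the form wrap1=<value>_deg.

crossed belt: β = asin((r1+r2)/C) = asin(27/32) = 57.5383°
wrap1 = wrap2 = π + 2β = 295.0765°

wrap1=295.08_deg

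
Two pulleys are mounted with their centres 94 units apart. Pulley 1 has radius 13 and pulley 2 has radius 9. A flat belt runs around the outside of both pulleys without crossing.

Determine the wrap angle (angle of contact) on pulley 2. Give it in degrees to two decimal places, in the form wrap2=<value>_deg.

wrap2=175.12_deg

open belt: β = asin((r2−r1)/C) = asin(-4/94) = -2.4389°
wrap1 = π − 2β = 184.8777°
wrap2 = π + 2β = 175.1223°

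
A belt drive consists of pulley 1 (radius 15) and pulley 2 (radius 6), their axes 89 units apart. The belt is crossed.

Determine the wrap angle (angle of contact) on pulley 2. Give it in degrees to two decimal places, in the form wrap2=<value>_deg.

crossed belt: β = asin((r1+r2)/C) = asin(21/89) = 13.6479°
wrap1 = wrap2 = π + 2β = 207.2959°

wrap2=207.30_deg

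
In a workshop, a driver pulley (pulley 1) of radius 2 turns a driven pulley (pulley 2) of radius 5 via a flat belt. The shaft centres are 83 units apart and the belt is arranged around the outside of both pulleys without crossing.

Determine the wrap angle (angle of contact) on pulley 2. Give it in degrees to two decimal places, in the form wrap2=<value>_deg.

open belt: β = asin((r2−r1)/C) = asin(3/83) = 2.0714°
wrap1 = π − 2β = 175.8572°
wrap2 = π + 2β = 184.1428°

wrap2=184.14_deg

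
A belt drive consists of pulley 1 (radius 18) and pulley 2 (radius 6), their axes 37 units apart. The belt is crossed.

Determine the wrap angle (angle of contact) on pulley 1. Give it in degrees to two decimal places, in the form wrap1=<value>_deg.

crossed belt: β = asin((r1+r2)/C) = asin(24/37) = 40.4398°
wrap1 = wrap2 = π + 2β = 260.8796°

wrap1=260.88_deg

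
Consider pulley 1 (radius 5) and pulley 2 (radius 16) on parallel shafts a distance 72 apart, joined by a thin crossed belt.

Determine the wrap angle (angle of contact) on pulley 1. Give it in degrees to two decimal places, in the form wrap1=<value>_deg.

crossed belt: β = asin((r1+r2)/C) = asin(21/72) = 16.9578°
wrap1 = wrap2 = π + 2β = 213.9155°

wrap1=213.92_deg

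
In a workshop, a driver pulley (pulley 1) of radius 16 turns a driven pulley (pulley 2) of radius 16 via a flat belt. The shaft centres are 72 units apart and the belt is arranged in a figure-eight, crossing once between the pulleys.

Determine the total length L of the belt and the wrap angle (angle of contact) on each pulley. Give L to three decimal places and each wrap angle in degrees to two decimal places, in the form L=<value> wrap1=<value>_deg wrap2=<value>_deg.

crossed belt: β = asin((r1+r2)/C) = asin(32/72) = 26.3878°
wrap1 = wrap2 = π + 2β = 232.7756°
tangent length = C·cosβ = 64.4981
L = (r1+r2)·wrap + 2·C·cosβ = 32·4.0627 + 2·64.4981 = 259.0025

L=259.003 wrap1=232.78_deg wrap2=232.78_deg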